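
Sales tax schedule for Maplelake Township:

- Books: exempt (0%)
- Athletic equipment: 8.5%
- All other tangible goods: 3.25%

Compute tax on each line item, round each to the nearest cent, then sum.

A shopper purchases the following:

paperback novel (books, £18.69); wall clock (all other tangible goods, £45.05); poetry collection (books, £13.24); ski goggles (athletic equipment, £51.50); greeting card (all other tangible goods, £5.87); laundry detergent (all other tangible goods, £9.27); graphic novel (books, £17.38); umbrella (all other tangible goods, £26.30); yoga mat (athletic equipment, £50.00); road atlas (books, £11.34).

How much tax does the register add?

£11.43

Paperback novel £18.69: books → 0% → £0.00
Wall clock £45.05: all other tangible goods → 3.25% → £1.46
Poetry collection £13.24: books → 0% → £0.00
Ski goggles £51.50: athletic equipment → 8.5% → £4.38
Greeting card £5.87: all other tangible goods → 3.25% → £0.19
Laundry detergent £9.27: all other tangible goods → 3.25% → £0.30
Graphic novel £17.38: books → 0% → £0.00
Umbrella £26.30: all other tangible goods → 3.25% → £0.85
Yoga mat £50.00: athletic equipment → 8.5% → £4.25
Road atlas £11.34: books → 0% → £0.00
Total tax = £1.46 + £4.38 + £0.19 + £0.30 + £0.85 + £4.25 = £11.43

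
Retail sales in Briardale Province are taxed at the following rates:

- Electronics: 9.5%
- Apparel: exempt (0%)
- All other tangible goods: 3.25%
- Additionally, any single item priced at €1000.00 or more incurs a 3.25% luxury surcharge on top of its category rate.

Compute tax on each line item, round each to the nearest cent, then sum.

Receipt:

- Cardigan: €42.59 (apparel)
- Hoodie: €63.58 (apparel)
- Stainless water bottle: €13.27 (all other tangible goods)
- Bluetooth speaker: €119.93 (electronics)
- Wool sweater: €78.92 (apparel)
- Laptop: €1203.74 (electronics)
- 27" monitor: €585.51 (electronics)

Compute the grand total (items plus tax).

Cardigan €42.59: apparel → 0% → €0.00
Hoodie €63.58: apparel → 0% → €0.00
Stainless water bottle €13.27: all other tangible goods → 3.25% → €0.43
Bluetooth speaker €119.93: electronics → 9.5% → €11.39
Wool sweater €78.92: apparel → 0% → €0.00
Laptop €1203.74: electronics → 9.5% + 3.25% surcharge = 12.75% → €153.48
27" monitor €585.51: electronics → 9.5% → €55.62
Subtotal = €2107.54; tax = €220.92; total due = €2328.46

€2328.46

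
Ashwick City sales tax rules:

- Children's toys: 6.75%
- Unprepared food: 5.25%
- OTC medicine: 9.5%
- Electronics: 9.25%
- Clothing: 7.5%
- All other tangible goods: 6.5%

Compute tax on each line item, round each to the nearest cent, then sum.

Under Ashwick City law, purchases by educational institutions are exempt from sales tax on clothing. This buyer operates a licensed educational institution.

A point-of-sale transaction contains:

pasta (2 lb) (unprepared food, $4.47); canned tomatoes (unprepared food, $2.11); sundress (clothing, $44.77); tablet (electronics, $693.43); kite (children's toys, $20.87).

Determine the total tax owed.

Pasta (2 lb) $4.47: unprepared food → 5.25% → $0.23
Canned tomatoes $2.11: unprepared food → 5.25% → $0.11
Sundress $44.77: clothing, buyer-exempt → 0% → $0.00
Tablet $693.43: electronics → 9.25% → $64.14
Kite $20.87: children's toys → 6.75% → $1.41
Total tax = $0.23 + $0.11 + $64.14 + $1.41 = $65.89

$65.89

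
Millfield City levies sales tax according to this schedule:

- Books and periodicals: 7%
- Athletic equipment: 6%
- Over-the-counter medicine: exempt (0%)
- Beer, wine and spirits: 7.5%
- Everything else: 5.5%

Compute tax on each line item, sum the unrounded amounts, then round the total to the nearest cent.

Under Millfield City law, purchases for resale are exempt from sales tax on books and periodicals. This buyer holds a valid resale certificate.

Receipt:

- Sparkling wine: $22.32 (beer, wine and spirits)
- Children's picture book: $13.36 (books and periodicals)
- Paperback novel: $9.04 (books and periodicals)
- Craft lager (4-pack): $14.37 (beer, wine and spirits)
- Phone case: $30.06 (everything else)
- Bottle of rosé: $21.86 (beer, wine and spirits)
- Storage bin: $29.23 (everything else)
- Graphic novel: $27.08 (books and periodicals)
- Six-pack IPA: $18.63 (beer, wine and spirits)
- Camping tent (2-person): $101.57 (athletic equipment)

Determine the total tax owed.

Sparkling wine $22.32: beer, wine and spirits → 7.5% → $1.674
Children's picture book $13.36: books and periodicals, buyer-exempt → 0% → $0.00
Paperback novel $9.04: books and periodicals, buyer-exempt → 0% → $0.00
Craft lager (4-pack) $14.37: beer, wine and spirits → 7.5% → $1.07775
Phone case $30.06: everything else → 5.5% → $1.6533
Bottle of rosé $21.86: beer, wine and spirits → 7.5% → $1.6395
Storage bin $29.23: everything else → 5.5% → $1.60765
Graphic novel $27.08: books and periodicals, buyer-exempt → 0% → $0.00
Six-pack IPA $18.63: beer, wine and spirits → 7.5% → $1.39725
Camping tent (2-person) $101.57: athletic equipment → 6% → $6.0942
Unrounded tax sum = $15.14365 → $15.14

$15.14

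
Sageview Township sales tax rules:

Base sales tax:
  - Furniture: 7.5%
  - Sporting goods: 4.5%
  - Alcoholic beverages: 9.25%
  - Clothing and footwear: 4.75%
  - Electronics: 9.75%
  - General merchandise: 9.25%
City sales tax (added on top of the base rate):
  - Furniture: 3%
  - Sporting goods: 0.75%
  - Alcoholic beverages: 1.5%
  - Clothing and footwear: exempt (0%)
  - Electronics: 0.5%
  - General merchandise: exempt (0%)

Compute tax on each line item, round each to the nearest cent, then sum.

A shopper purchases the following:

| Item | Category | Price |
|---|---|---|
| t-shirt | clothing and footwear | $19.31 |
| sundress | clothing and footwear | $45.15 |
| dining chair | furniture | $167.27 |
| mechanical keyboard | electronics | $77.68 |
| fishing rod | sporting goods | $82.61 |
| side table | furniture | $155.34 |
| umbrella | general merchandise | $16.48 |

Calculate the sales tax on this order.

T-shirt $19.31: clothing and footwear → 4.75% + 0% city = 4.75% → $0.92
Sundress $45.15: clothing and footwear → 4.75% + 0% city = 4.75% → $2.14
Dining chair $167.27: furniture → 7.5% + 3% city = 10.5% → $17.56
Mechanical keyboard $77.68: electronics → 9.75% + 0.5% city = 10.25% → $7.96
Fishing rod $82.61: sporting goods → 4.5% + 0.75% city = 5.25% → $4.34
Side table $155.34: furniture → 7.5% + 3% city = 10.5% → $16.31
Umbrella $16.48: general merchandise → 9.25% + 0% city = 9.25% → $1.52
Total tax = $0.92 + $2.14 + $17.56 + $7.96 + $4.34 + $16.31 + $1.52 = $50.75

$50.75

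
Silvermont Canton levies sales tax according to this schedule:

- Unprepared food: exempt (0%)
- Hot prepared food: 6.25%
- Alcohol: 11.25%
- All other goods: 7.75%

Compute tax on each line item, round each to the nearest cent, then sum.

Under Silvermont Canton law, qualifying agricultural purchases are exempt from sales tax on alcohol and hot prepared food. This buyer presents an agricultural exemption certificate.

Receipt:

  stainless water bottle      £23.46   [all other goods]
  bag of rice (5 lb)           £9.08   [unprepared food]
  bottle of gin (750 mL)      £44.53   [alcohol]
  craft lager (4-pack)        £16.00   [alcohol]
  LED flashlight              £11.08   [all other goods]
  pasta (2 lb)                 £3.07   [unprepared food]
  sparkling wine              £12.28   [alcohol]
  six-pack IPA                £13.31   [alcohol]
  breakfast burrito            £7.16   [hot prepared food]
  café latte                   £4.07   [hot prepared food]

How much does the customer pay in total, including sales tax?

£146.72

Stainless water bottle £23.46: all other goods → 7.75% → £1.82
Bag of rice (5 lb) £9.08: unprepared food → 0% → £0.00
Bottle of gin (750 mL) £44.53: alcohol, buyer-exempt → 0% → £0.00
Craft lager (4-pack) £16.00: alcohol, buyer-exempt → 0% → £0.00
LED flashlight £11.08: all other goods → 7.75% → £0.86
Pasta (2 lb) £3.07: unprepared food → 0% → £0.00
Sparkling wine £12.28: alcohol, buyer-exempt → 0% → £0.00
Six-pack IPA £13.31: alcohol, buyer-exempt → 0% → £0.00
Breakfast burrito £7.16: hot prepared food, buyer-exempt → 0% → £0.00
Café latte £4.07: hot prepared food, buyer-exempt → 0% → £0.00
Subtotal = £144.04; tax = £2.68; total due = £146.72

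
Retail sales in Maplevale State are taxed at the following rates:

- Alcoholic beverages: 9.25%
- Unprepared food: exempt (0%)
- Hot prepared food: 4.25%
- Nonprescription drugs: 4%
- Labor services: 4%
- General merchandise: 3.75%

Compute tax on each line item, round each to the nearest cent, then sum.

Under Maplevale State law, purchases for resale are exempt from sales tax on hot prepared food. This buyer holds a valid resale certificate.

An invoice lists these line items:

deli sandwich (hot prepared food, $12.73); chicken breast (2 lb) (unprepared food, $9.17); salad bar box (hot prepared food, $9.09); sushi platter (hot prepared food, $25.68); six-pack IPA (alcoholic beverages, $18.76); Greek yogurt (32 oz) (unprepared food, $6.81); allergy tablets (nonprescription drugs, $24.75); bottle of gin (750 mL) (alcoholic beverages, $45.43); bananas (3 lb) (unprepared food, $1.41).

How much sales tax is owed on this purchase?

$6.93

Deli sandwich $12.73: hot prepared food, buyer-exempt → 0% → $0.00
Chicken breast (2 lb) $9.17: unprepared food → 0% → $0.00
Salad bar box $9.09: hot prepared food, buyer-exempt → 0% → $0.00
Sushi platter $25.68: hot prepared food, buyer-exempt → 0% → $0.00
Six-pack IPA $18.76: alcoholic beverages → 9.25% → $1.74
Greek yogurt (32 oz) $6.81: unprepared food → 0% → $0.00
Allergy tablets $24.75: nonprescription drugs → 4% → $0.99
Bottle of gin (750 mL) $45.43: alcoholic beverages → 9.25% → $4.20
Bananas (3 lb) $1.41: unprepared food → 0% → $0.00
Total tax = $1.74 + $0.99 + $4.20 = $6.93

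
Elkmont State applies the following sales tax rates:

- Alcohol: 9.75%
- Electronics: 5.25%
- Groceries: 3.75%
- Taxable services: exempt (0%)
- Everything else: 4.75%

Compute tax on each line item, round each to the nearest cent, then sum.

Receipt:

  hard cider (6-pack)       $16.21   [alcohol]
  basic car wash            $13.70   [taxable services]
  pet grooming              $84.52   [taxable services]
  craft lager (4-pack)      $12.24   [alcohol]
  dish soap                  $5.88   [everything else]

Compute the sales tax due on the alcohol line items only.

Hard cider (6-pack) $16.21: alcohol → 9.75% → $1.58
Craft lager (4-pack) $12.24: alcohol → 9.75% → $1.19
Tax on alcohol = $1.58 + $1.19 = $2.77

$2.77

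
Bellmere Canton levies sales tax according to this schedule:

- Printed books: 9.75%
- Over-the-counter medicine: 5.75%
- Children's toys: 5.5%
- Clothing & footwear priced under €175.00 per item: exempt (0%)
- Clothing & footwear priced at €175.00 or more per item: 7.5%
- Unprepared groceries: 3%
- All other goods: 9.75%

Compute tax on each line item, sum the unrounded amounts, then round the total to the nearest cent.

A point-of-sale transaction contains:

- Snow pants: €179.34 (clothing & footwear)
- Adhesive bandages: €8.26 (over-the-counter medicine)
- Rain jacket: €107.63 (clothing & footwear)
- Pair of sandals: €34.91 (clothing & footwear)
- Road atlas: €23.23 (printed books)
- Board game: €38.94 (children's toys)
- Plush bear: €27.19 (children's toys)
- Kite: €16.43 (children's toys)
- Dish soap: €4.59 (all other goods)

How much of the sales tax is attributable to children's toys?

Board game €38.94: children's toys → 5.5% → €2.1417
Plush bear €27.19: children's toys → 5.5% → €1.49545
Kite €16.43: children's toys → 5.5% → €0.90365
Tax on children's toys: unrounded sum = €4.5408 → €4.54

€4.54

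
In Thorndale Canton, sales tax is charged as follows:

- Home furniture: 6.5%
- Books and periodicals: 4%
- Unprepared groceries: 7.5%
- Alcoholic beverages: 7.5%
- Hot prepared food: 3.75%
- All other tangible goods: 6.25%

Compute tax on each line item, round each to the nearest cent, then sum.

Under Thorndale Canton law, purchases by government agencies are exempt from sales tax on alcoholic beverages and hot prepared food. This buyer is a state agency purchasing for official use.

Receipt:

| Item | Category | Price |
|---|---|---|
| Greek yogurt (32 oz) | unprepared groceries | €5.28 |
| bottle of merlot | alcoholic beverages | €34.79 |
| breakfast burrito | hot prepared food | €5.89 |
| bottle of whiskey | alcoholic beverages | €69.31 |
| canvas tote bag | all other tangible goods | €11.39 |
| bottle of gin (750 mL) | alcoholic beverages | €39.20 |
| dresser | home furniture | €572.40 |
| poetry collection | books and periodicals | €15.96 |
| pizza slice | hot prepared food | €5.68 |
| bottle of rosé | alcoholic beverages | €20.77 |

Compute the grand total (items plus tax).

€819.63

Greek yogurt (32 oz) €5.28: unprepared groceries → 7.5% → €0.40
Bottle of merlot €34.79: alcoholic beverages, buyer-exempt → 0% → €0.00
Breakfast burrito €5.89: hot prepared food, buyer-exempt → 0% → €0.00
Bottle of whiskey €69.31: alcoholic beverages, buyer-exempt → 0% → €0.00
Canvas tote bag €11.39: all other tangible goods → 6.25% → €0.71
Bottle of gin (750 mL) €39.20: alcoholic beverages, buyer-exempt → 0% → €0.00
Dresser €572.40: home furniture → 6.5% → €37.21
Poetry collection €15.96: books and periodicals → 4% → €0.64
Pizza slice €5.68: hot prepared food, buyer-exempt → 0% → €0.00
Bottle of rosé €20.77: alcoholic beverages, buyer-exempt → 0% → €0.00
Subtotal = €780.67; tax = €38.96; total due = €819.63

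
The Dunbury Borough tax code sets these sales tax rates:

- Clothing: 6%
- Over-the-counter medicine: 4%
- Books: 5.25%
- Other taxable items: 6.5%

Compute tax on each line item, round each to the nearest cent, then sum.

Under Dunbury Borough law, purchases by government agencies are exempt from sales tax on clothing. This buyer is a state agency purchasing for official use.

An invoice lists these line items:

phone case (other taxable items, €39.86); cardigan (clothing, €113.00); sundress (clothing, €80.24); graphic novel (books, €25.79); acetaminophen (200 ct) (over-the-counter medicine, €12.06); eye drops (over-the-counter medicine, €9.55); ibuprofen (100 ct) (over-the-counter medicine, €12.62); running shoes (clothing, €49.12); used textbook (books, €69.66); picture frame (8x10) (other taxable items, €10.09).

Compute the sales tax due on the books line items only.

€5.01

Graphic novel €25.79: books → 5.25% → €1.35
Used textbook €69.66: books → 5.25% → €3.66
Tax on books = €1.35 + €3.66 = €5.01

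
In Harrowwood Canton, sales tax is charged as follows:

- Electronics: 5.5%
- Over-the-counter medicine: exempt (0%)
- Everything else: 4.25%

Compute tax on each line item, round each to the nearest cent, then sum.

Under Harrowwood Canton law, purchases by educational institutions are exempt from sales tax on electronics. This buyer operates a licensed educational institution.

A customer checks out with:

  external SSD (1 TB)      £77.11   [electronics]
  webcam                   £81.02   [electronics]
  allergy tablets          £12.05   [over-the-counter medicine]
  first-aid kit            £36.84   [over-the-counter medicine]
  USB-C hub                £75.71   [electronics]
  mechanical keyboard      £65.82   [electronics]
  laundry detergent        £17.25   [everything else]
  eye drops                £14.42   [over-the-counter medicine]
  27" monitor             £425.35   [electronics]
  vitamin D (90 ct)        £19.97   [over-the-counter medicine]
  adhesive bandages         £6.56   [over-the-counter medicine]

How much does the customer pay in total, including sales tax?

£832.83

External SSD (1 TB) £77.11: electronics, buyer-exempt → 0% → £0.00
Webcam £81.02: electronics, buyer-exempt → 0% → £0.00
Allergy tablets £12.05: over-the-counter medicine → 0% → £0.00
First-aid kit £36.84: over-the-counter medicine → 0% → £0.00
USB-C hub £75.71: electronics, buyer-exempt → 0% → £0.00
Mechanical keyboard £65.82: electronics, buyer-exempt → 0% → £0.00
Laundry detergent £17.25: everything else → 4.25% → £0.73
Eye drops £14.42: over-the-counter medicine → 0% → £0.00
27" monitor £425.35: electronics, buyer-exempt → 0% → £0.00
Vitamin D (90 ct) £19.97: over-the-counter medicine → 0% → £0.00
Adhesive bandages £6.56: over-the-counter medicine → 0% → £0.00
Subtotal = £832.10; tax = £0.73; total due = £832.83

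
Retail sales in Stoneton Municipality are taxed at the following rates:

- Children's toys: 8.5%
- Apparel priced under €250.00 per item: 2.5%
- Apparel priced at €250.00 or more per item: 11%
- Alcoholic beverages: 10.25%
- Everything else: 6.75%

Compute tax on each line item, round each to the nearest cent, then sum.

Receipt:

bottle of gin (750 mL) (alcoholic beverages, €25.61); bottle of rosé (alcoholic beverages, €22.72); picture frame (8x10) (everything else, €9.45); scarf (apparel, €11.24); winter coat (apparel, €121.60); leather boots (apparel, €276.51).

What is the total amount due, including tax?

Bottle of gin (750 mL) €25.61: alcoholic beverages → 10.25% → €2.63
Bottle of rosé €22.72: alcoholic beverages → 10.25% → €2.33
Picture frame (8x10) €9.45: everything else → 6.75% → €0.64
Scarf €11.24: apparel, under €250.00 → 2.5% → €0.28
Winter coat €121.60: apparel, under €250.00 → 2.5% → €3.04
Leather boots €276.51: apparel, €250.00 or more → 11% → €30.42
Subtotal = €467.13; tax = €39.34; total due = €506.47

€506.47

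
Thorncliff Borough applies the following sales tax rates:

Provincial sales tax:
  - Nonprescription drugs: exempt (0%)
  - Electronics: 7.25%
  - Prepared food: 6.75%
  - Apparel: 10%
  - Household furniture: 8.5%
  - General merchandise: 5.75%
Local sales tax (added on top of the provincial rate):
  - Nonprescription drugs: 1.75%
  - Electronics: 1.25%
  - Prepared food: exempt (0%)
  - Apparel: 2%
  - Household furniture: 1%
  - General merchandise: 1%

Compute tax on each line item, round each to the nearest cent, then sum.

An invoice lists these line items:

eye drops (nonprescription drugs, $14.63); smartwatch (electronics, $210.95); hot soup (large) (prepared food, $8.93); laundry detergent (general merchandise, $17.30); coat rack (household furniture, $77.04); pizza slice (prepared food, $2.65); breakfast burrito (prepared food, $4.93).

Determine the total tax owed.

Eye drops $14.63: nonprescription drugs → 0% + 1.75% local = 1.75% → $0.26
Smartwatch $210.95: electronics → 7.25% + 1.25% local = 8.5% → $17.93
Hot soup (large) $8.93: prepared food → 6.75% + 0% local = 6.75% → $0.60
Laundry detergent $17.30: general merchandise → 5.75% + 1% local = 6.75% → $1.17
Coat rack $77.04: household furniture → 8.5% + 1% local = 9.5% → $7.32
Pizza slice $2.65: prepared food → 6.75% + 0% local = 6.75% → $0.18
Breakfast burrito $4.93: prepared food → 6.75% + 0% local = 6.75% → $0.33
Total tax = $0.26 + $17.93 + $0.60 + $1.17 + $7.32 + $0.18 + $0.33 = $27.79

$27.79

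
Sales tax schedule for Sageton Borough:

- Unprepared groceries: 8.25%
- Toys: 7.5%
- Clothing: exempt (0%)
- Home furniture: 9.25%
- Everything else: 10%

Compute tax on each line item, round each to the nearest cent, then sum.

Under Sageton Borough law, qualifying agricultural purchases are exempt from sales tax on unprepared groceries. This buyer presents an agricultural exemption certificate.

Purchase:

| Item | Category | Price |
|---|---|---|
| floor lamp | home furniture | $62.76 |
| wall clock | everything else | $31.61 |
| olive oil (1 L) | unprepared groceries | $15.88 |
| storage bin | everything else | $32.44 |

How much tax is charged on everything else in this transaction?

$6.40

Wall clock $31.61: everything else → 10% → $3.16
Storage bin $32.44: everything else → 10% → $3.24
Tax on everything else = $3.16 + $3.24 = $6.40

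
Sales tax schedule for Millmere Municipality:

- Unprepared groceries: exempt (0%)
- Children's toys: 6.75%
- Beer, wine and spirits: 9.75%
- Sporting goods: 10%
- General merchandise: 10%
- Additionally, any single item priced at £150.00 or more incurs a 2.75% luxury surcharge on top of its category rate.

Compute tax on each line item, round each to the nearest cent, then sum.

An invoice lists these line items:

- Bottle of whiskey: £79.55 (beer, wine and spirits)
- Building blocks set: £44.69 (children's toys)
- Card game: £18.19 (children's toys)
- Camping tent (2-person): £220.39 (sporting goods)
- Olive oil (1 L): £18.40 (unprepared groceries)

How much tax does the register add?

£40.11

Bottle of whiskey £79.55: beer, wine and spirits → 9.75% → £7.76
Building blocks set £44.69: children's toys → 6.75% → £3.02
Card game £18.19: children's toys → 6.75% → £1.23
Camping tent (2-person) £220.39: sporting goods → 10% + 2.75% surcharge = 12.75% → £28.10
Olive oil (1 L) £18.40: unprepared groceries → 0% → £0.00
Total tax = £7.76 + £3.02 + £1.23 + £28.10 = £40.11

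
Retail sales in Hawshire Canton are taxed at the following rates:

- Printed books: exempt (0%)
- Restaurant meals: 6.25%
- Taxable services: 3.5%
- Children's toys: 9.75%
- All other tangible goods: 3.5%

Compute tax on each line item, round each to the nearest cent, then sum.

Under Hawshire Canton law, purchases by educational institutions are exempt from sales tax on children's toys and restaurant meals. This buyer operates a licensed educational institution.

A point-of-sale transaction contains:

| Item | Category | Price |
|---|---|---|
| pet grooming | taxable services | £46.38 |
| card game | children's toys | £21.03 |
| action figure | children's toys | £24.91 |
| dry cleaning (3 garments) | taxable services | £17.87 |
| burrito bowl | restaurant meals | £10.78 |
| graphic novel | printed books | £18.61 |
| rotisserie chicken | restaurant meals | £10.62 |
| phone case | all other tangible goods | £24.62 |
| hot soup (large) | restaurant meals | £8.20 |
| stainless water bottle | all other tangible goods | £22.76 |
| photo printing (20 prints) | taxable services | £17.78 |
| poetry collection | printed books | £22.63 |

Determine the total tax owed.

Pet grooming £46.38: taxable services → 3.5% → £1.62
Card game £21.03: children's toys, buyer-exempt → 0% → £0.00
Action figure £24.91: children's toys, buyer-exempt → 0% → £0.00
Dry cleaning (3 garments) £17.87: taxable services → 3.5% → £0.63
Burrito bowl £10.78: restaurant meals, buyer-exempt → 0% → £0.00
Graphic novel £18.61: printed books → 0% → £0.00
Rotisserie chicken £10.62: restaurant meals, buyer-exempt → 0% → £0.00
Phone case £24.62: all other tangible goods → 3.5% → £0.86
Hot soup (large) £8.20: restaurant meals, buyer-exempt → 0% → £0.00
Stainless water bottle £22.76: all other tangible goods → 3.5% → £0.80
Photo printing (20 prints) £17.78: taxable services → 3.5% → £0.62
Poetry collection £22.63: printed books → 0% → £0.00
Total tax = £1.62 + £0.63 + £0.86 + £0.80 + £0.62 = £4.53

£4.53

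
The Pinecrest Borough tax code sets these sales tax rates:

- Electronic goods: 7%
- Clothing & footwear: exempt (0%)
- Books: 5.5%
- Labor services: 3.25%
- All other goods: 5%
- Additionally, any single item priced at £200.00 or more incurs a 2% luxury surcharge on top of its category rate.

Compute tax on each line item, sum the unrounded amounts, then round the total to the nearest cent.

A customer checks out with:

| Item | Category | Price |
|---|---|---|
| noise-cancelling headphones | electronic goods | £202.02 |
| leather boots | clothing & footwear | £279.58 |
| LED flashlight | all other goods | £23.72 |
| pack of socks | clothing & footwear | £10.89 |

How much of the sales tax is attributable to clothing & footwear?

£5.59

Leather boots £279.58: clothing & footwear → 0% + 2% surcharge = 2% → £5.5916
Pack of socks £10.89: clothing & footwear → 0% → £0.00
Tax on clothing & footwear: unrounded sum = £5.5916 → £5.59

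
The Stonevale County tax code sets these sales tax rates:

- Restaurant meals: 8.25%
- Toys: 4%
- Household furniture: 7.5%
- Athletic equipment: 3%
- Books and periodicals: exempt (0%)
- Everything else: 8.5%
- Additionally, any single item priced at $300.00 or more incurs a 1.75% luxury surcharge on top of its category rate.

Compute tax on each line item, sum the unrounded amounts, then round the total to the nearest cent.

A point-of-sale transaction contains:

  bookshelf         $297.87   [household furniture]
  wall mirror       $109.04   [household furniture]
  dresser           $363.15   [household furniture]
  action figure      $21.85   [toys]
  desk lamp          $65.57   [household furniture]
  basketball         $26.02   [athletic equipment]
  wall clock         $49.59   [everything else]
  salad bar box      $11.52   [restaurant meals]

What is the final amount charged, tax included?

$1020.46

Bookshelf $297.87: household furniture → 7.5% → $22.34025
Wall mirror $109.04: household furniture → 7.5% → $8.178
Dresser $363.15: household furniture → 7.5% + 1.75% surcharge = 9.25% → $33.591375
Action figure $21.85: toys → 4% → $0.874
Desk lamp $65.57: household furniture → 7.5% → $4.91775
Basketball $26.02: athletic equipment → 3% → $0.7806
Wall clock $49.59: everything else → 8.5% → $4.21515
Salad bar box $11.52: restaurant meals → 8.25% → $0.9504
Subtotal = $944.61; unrounded tax = $75.847525 → $75.85; total due = $1020.46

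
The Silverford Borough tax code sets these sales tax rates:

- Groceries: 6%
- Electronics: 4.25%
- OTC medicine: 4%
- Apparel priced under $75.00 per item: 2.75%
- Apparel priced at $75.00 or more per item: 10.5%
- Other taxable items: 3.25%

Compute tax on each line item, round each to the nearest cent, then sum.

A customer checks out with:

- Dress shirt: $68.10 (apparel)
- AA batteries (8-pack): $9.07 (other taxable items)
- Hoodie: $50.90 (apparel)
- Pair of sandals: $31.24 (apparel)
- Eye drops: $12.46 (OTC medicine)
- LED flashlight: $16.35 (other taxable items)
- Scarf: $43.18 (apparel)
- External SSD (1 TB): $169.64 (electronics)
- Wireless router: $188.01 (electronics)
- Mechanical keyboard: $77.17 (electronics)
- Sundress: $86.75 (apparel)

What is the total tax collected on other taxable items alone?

AA batteries (8-pack) $9.07: other taxable items → 3.25% → $0.29
LED flashlight $16.35: other taxable items → 3.25% → $0.53
Tax on other taxable items = $0.29 + $0.53 = $0.82

$0.82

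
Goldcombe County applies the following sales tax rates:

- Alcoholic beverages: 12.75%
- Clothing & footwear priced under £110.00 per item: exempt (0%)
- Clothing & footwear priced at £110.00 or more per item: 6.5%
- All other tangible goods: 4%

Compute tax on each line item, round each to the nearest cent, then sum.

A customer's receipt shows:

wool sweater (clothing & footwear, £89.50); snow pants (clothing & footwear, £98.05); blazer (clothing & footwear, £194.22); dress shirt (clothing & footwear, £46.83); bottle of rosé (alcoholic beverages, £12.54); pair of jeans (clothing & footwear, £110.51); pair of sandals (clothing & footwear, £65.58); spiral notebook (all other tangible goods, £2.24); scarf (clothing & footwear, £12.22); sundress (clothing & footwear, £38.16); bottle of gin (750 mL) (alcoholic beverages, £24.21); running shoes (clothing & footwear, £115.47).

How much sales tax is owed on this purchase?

Wool sweater £89.50: clothing & footwear, under £110.00 → 0% → £0.00
Snow pants £98.05: clothing & footwear, under £110.00 → 0% → £0.00
Blazer £194.22: clothing & footwear, £110.00 or more → 6.5% → £12.62
Dress shirt £46.83: clothing & footwear, under £110.00 → 0% → £0.00
Bottle of rosé £12.54: alcoholic beverages → 12.75% → £1.60
Pair of jeans £110.51: clothing & footwear, £110.00 or more → 6.5% → £7.18
Pair of sandals £65.58: clothing & footwear, under £110.00 → 0% → £0.00
Spiral notebook £2.24: all other tangible goods → 4% → £0.09
Scarf £12.22: clothing & footwear, under £110.00 → 0% → £0.00
Sundress £38.16: clothing & footwear, under £110.00 → 0% → £0.00
Bottle of gin (750 mL) £24.21: alcoholic beverages → 12.75% → £3.09
Running shoes £115.47: clothing & footwear, £110.00 or more → 6.5% → £7.51
Total tax = £12.62 + £1.60 + £7.18 + £0.09 + £3.09 + £7.51 = £32.09

£32.09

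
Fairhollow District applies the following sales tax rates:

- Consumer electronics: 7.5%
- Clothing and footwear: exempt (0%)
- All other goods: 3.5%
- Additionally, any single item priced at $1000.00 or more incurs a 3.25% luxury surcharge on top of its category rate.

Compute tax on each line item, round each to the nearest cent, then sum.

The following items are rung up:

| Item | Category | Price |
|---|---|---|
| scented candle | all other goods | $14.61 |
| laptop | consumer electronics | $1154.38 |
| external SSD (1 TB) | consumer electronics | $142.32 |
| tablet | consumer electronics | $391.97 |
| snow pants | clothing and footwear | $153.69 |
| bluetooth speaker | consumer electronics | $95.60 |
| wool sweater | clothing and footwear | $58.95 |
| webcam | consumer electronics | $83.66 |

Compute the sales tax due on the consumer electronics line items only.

Laptop $1154.38: consumer electronics → 7.5% + 3.25% surcharge = 10.75% → $124.10
External SSD (1 TB) $142.32: consumer electronics → 7.5% → $10.67
Tablet $391.97: consumer electronics → 7.5% → $29.40
Bluetooth speaker $95.60: consumer electronics → 7.5% → $7.17
Webcam $83.66: consumer electronics → 7.5% → $6.27
Tax on consumer electronics = $124.10 + $10.67 + $29.40 + $7.17 + $6.27 = $177.61

$177.61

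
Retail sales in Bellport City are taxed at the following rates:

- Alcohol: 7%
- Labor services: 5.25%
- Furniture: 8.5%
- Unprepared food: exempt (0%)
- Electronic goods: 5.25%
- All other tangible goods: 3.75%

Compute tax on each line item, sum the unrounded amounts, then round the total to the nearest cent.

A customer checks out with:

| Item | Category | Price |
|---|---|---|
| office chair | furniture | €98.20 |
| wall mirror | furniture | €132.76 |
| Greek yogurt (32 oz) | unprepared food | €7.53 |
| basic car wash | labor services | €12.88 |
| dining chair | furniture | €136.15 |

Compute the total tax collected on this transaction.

€31.88

Office chair €98.20: furniture → 8.5% → €8.347
Wall mirror €132.76: furniture → 8.5% → €11.2846
Greek yogurt (32 oz) €7.53: unprepared food → 0% → €0.00
Basic car wash €12.88: labor services → 5.25% → €0.6762
Dining chair €136.15: furniture → 8.5% → €11.57275
Unrounded tax sum = €31.88055 → €31.88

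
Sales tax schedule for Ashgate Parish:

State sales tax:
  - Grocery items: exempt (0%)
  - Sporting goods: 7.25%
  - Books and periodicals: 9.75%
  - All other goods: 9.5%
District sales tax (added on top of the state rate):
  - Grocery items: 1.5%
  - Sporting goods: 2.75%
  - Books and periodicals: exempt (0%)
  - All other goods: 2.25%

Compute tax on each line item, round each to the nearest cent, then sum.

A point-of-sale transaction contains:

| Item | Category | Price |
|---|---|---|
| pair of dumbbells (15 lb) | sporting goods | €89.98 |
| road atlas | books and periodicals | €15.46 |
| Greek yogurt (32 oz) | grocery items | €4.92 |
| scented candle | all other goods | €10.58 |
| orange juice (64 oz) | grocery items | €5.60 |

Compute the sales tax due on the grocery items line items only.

€0.15

Greek yogurt (32 oz) €4.92: grocery items → 0% + 1.5% district = 1.5% → €0.07
Orange juice (64 oz) €5.60: grocery items → 0% + 1.5% district = 1.5% → €0.08
Tax on grocery items = €0.07 + €0.08 = €0.15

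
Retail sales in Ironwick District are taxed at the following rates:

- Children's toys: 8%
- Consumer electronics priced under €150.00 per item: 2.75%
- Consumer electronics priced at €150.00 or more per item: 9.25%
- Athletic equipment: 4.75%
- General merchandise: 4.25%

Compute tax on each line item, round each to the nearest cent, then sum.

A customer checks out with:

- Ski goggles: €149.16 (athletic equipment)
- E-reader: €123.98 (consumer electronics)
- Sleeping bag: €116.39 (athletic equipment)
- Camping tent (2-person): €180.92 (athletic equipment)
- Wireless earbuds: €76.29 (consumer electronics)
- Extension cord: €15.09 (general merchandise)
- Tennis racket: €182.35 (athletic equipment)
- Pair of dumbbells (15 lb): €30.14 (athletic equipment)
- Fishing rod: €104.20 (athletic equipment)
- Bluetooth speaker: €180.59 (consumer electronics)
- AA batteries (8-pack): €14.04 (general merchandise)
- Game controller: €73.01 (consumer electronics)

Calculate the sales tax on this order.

Ski goggles €149.16: athletic equipment → 4.75% → €7.09
E-reader €123.98: consumer electronics, under €150.00 → 2.75% → €3.41
Sleeping bag €116.39: athletic equipment → 4.75% → €5.53
Camping tent (2-person) €180.92: athletic equipment → 4.75% → €8.59
Wireless earbuds €76.29: consumer electronics, under €150.00 → 2.75% → €2.10
Extension cord €15.09: general merchandise → 4.25% → €0.64
Tennis racket €182.35: athletic equipment → 4.75% → €8.66
Pair of dumbbells (15 lb) €30.14: athletic equipment → 4.75% → €1.43
Fishing rod €104.20: athletic equipment → 4.75% → €4.95
Bluetooth speaker €180.59: consumer electronics, €150.00 or more → 9.25% → €16.70
AA batteries (8-pack) €14.04: general merchandise → 4.25% → €0.60
Game controller €73.01: consumer electronics, under €150.00 → 2.75% → €2.01
Total tax = €7.09 + €3.41 + €5.53 + €8.59 + €2.10 + €0.64 + €8.66 + €1.43 + €4.95 + €16.70 + €0.60 + €2.01 = €61.71

€61.71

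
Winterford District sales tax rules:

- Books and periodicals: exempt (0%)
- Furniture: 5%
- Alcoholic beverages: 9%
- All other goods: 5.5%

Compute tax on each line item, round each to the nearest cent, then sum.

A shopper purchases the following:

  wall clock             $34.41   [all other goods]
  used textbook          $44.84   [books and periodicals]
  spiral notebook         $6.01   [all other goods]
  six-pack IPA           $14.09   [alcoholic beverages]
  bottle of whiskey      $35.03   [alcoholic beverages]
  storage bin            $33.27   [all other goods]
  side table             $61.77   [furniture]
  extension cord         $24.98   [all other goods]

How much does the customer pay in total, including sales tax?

$267.33

Wall clock $34.41: all other goods → 5.5% → $1.89
Used textbook $44.84: books and periodicals → 0% → $0.00
Spiral notebook $6.01: all other goods → 5.5% → $0.33
Six-pack IPA $14.09: alcoholic beverages → 9% → $1.27
Bottle of whiskey $35.03: alcoholic beverages → 9% → $3.15
Storage bin $33.27: all other goods → 5.5% → $1.83
Side table $61.77: furniture → 5% → $3.09
Extension cord $24.98: all other goods → 5.5% → $1.37
Subtotal = $254.40; tax = $12.93; total due = $267.33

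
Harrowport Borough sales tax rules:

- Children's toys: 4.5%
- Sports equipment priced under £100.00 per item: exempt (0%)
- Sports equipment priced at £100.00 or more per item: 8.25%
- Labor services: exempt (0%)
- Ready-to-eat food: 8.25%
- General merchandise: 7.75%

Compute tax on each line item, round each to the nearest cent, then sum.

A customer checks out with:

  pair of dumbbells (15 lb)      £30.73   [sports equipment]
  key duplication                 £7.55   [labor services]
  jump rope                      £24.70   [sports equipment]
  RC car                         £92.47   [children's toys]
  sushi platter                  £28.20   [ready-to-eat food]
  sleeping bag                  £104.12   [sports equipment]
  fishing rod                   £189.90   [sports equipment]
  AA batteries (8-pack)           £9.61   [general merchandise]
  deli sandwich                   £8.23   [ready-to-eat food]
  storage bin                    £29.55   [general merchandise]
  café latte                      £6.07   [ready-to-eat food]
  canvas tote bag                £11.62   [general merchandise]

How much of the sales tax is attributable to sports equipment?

Pair of dumbbells (15 lb) £30.73: sports equipment, under £100.00 → 0% → £0.00
Jump rope £24.70: sports equipment, under £100.00 → 0% → £0.00
Sleeping bag £104.12: sports equipment, £100.00 or more → 8.25% → £8.59
Fishing rod £189.90: sports equipment, £100.00 or more → 8.25% → £15.67
Tax on sports equipment = £0.00 + £0.00 + £8.59 + £15.67 = £24.26

£24.26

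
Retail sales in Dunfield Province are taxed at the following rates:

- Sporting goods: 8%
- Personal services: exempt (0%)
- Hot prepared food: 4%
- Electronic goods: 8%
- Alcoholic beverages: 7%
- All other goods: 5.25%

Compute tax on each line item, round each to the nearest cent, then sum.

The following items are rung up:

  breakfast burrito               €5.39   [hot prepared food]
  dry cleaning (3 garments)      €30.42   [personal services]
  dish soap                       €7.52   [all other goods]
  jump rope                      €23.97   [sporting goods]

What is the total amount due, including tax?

€69.83

Breakfast burrito €5.39: hot prepared food → 4% → €0.22
Dry cleaning (3 garments) €30.42: personal services → 0% → €0.00
Dish soap €7.52: all other goods → 5.25% → €0.39
Jump rope €23.97: sporting goods → 8% → €1.92
Subtotal = €67.30; tax = €2.53; total due = €69.83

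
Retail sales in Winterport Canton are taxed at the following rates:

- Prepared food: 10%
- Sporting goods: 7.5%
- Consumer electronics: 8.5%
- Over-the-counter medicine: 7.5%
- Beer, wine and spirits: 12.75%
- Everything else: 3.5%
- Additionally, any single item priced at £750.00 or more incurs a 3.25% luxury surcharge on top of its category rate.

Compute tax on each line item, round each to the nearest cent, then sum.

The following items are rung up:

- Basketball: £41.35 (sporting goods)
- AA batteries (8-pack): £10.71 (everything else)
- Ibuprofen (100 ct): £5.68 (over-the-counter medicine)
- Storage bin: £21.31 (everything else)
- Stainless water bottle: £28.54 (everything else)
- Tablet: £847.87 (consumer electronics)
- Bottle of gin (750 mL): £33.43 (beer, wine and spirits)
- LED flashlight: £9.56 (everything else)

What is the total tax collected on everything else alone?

AA batteries (8-pack) £10.71: everything else → 3.5% → £0.37
Storage bin £21.31: everything else → 3.5% → £0.75
Stainless water bottle £28.54: everything else → 3.5% → £1.00
LED flashlight £9.56: everything else → 3.5% → £0.33
Tax on everything else = £0.37 + £0.75 + £1.00 + £0.33 = £2.45

£2.45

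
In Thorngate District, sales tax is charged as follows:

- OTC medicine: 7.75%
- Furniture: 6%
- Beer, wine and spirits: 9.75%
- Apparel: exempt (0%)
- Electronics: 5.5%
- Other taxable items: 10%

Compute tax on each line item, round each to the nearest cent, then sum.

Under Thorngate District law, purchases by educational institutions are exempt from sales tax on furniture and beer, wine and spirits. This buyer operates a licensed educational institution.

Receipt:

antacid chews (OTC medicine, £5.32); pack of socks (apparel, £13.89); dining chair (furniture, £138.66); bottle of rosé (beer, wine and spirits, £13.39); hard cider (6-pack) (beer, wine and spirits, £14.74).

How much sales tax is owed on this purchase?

£0.41

Antacid chews £5.32: OTC medicine → 7.75% → £0.41
Pack of socks £13.89: apparel → 0% → £0.00
Dining chair £138.66: furniture, buyer-exempt → 0% → £0.00
Bottle of rosé £13.39: beer, wine and spirits, buyer-exempt → 0% → £0.00
Hard cider (6-pack) £14.74: beer, wine and spirits, buyer-exempt → 0% → £0.00
Total tax = £0.41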